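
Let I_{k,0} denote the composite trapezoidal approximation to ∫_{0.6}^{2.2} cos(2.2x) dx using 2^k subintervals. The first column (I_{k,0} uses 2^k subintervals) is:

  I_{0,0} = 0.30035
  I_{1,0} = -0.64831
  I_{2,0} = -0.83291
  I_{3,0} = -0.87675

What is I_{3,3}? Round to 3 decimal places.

-0.891

Richardson extrapolation on the trapezoidal column (denominator 4−1=3):
I_{1,1} = -0.64831 + (-0.64831 − 0.30035)/3 = -0.96453
I_{2,1} = -0.83291 + (-0.83291 − (-0.64831))/3 = -0.89444
I_{3,1} = (4·(-0.87675) − (-0.83291)) / 3 = -0.89136
I_{2,2} = (16·(-0.89444) − (-0.96453)) / 15 = -0.88977
I_{3,2} = -0.89136 + (-0.89136 − (-0.89444))/15 = -0.89115
I_{3,3} = (64·(-0.89115) − (-0.88977)) / 63 = -0.89117
(Column j=1 coincides with Simpson's rule on the same nodes.)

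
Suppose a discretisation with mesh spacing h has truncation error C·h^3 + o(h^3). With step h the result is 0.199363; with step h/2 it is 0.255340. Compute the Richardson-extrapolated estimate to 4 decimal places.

0.2633

Extrapolated value = (8·A(h/2) − A(h)) / (8 − 1)
= (8·0.255340 − 0.199363) / 7
= 1.843357 / 7 = 0.263337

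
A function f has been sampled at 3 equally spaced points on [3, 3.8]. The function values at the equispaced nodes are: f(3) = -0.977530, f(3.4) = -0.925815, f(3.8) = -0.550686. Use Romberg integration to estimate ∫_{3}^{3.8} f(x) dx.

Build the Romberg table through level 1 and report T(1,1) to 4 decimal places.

-0.6975

T(0,0) (trapezoid, 1 panel, h=0.8000): -0.611286
T(1,0) (trapezoid, 2 panels, h=0.4000): -0.675969
T(1,1) = -0.675969 + (-0.675969 − (-0.611286))/3 = -0.697530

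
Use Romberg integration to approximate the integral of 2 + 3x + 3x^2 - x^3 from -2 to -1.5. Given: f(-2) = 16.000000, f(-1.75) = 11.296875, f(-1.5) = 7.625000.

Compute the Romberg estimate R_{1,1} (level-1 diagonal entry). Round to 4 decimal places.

5.7344

R_{0,0} (trapezoid, 1 panel, h=0.5000): 5.906250
R_{1,0} (trapezoid, 2 panels, h=0.2500): 5.777344
R_{1,1} = 5.777344 + (5.777344 − 5.906250)/3 = 5.734375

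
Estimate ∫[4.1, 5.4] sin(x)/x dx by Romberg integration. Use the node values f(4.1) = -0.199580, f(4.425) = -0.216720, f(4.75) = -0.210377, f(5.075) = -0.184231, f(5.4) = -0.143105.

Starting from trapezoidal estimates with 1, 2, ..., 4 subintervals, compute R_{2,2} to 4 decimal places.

R_{0,0} (trapezoid, 1 panel, h=1.3000): -0.222745
R_{1,0} (trapezoid, 2 panels, h=0.6500): -0.248118
R_{2,0} (trapezoid, 4 panels, h=0.3250): -0.254368
R_{1,1} = -0.248118 + (-0.248118 − (-0.222745))/3 = -0.256576
R_{2,1} = -0.254368 + (-0.254368 − (-0.248118))/3 = -0.256451
R_{2,2} = -0.256451 + (-0.256451 − (-0.256576))/15 = -0.256443

-0.2564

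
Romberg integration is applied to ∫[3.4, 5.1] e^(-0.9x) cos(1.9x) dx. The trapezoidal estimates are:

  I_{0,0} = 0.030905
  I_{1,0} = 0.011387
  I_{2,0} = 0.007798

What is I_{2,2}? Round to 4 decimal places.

I_{1,1} = 0.011387 + (0.011387 − 0.030905)/3 = 0.004881
I_{2,1} = 0.007798 + (0.007798 − 0.011387)/3 = 0.006602
I_{2,2} = 0.006602 + (0.006602 − 0.004881)/15 = 0.006717

0.0067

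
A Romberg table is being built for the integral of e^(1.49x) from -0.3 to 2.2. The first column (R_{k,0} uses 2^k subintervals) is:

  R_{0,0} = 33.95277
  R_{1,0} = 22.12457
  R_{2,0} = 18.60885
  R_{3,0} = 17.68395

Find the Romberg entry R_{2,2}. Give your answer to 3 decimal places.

17.387

Richardson extrapolation on the trapezoidal column (denominator 4−1=3):
R_{1,1} = (4·22.12457 − 33.95277) / 3 = 18.18184
R_{2,1} = 18.60885 + (18.60885 − 22.12457)/3 = 17.43694
R_{2,2} = (16·17.43694 − 18.18184) / 15 = 17.38728
(Column j=1 coincides with Simpson's rule on the same nodes.)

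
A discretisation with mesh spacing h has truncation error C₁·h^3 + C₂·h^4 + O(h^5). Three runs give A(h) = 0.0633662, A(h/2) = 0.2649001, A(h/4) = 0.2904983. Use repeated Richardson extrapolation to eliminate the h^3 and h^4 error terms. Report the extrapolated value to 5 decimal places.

0.29419

First eliminate the h^3 term (factor 2^3 = 8):
  B₁ = (8·0.2649001 − 0.0633662)/7 = 0.2936907
  B₂ = (8·0.2904983 − 0.2649001)/7 = 0.2941552
Then eliminate the h^4 term (factor 2^4 = 16):
  (16·0.2941552 − 0.2936907)/15 = 0.2941862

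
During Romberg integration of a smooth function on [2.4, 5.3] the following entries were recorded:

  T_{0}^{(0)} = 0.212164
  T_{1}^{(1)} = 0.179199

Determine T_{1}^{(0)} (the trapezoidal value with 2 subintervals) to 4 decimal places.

0.1874

From T_{1}^{(1)} = (4·T_{1}^{(0)} − T_{0}^{(0)})/3, solve for T_{1}^{(0)}:
4·T_{1}^{(0)} = 3·0.179199 + 0.212164 = 0.749761
T_{1}^{(0)} = 0.187440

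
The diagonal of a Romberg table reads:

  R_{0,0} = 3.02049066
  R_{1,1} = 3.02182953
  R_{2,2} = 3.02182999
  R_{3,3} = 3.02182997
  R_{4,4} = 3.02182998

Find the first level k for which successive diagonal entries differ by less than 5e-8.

k = 3

|R_{1,1} − R_{0,0}| = 0.00133887 ≥ 5e-8
|R_{2,2} − R_{1,1}| = 0.00000046 ≥ 5e-8
|R_{3,3} − R_{2,2}| = 0.00000002 < 5e-8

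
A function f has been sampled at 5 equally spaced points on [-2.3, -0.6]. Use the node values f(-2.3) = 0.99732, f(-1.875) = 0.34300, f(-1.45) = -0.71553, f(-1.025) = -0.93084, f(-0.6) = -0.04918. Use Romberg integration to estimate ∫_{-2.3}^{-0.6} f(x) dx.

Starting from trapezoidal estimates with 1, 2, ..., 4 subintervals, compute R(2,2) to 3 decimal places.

-0.392

R(0,0) (trapezoid, 1 panel, h=1.7000): 0.80592
R(1,0) (trapezoid, 2 panels, h=0.8500): -0.20524
R(2,0) (trapezoid, 4 panels, h=0.4250): -0.35245
R(1,1) = -0.20524 + (-0.20524 − 0.80592)/3 = -0.54229
R(2,1) = -0.35245 + (-0.35245 − (-0.20524))/3 = -0.40152
R(2,2) = -0.40152 + (-0.40152 − (-0.54229))/15 = -0.39214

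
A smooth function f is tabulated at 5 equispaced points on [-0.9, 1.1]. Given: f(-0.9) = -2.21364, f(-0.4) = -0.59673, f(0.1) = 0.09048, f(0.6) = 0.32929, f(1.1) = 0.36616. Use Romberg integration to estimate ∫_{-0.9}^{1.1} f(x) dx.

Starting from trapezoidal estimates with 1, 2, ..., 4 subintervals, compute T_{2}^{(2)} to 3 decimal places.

-0.453

T_{0}^{(0)} (trapezoid, 1 panel, h=2.0000): -1.84748
T_{1}^{(0)} (trapezoid, 2 panels, h=1.0000): -0.83326
T_{2}^{(0)} (trapezoid, 4 panels, h=0.5000): -0.55035
T_{1}^{(1)} = -0.83326 + (-0.83326 − (-1.84748))/3 = -0.49519
T_{2}^{(1)} = -0.55035 + (-0.55035 − (-0.83326))/3 = -0.45605
T_{2}^{(2)} = -0.45605 + (-0.45605 − (-0.49519))/15 = -0.45344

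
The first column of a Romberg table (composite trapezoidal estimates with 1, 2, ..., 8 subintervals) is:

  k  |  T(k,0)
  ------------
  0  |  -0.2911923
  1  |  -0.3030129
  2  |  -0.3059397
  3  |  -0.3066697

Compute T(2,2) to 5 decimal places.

-0.30691

T(1,1) = -0.3030129 + (-0.3030129 − (-0.2911923))/3 = -0.3069531
T(2,1) = (4·(-0.3059397) − (-0.3030129)) / 3 = -0.3069153
T(2,2) = -0.3069153 + (-0.3069153 − (-0.3069531))/15 = -0.3069128
(Column j=1 coincides with Simpson's rule on the same nodes.)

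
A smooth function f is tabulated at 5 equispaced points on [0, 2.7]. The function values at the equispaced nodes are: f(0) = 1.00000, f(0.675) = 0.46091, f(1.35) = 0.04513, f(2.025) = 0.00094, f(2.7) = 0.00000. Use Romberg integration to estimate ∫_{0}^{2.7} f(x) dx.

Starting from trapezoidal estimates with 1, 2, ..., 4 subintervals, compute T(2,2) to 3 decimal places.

0.670

T(0,0) (trapezoid, 1 panel, h=2.7000): 1.35000
T(1,0) (trapezoid, 2 panels, h=1.3500): 0.73593
T(2,0) (trapezoid, 4 panels, h=0.6750): 0.67971
T(1,1) = 0.73593 + (0.73593 − 1.35000)/3 = 0.53124
T(2,1) = 0.67971 + (0.67971 − 0.73593)/3 = 0.66097
T(2,2) = 0.66097 + (0.66097 − 0.53124)/15 = 0.66962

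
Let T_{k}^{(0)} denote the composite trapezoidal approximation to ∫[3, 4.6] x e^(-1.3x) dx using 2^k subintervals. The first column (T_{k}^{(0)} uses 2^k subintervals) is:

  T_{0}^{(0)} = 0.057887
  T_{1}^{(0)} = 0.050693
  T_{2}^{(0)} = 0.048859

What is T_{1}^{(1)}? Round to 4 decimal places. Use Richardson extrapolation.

T_{1}^{(1)} = 0.050693 + (0.050693 − 0.057887)/3 = 0.048295

0.0483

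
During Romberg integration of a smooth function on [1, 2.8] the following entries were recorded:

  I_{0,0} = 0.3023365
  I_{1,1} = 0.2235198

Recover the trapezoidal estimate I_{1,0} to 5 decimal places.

From I_{1,1} = (4·I_{1,0} − I_{0,0})/3, solve for I_{1,0}:
4·I_{1,0} = 3·0.2235198 + 0.3023365 = 0.9728959
I_{1,0} = 0.2432240

0.24322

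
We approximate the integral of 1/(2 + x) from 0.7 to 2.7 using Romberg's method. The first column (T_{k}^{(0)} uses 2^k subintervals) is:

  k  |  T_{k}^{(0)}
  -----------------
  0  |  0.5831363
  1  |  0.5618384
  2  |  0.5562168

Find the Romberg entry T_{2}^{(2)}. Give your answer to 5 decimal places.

0.55432

T_{1}^{(1)} = (4·0.5618384 − 0.5831363) / 3 = 0.5547391
T_{2}^{(1)} = 0.5562168 + (0.5562168 − 0.5618384)/3 = 0.5543429
T_{2}^{(2)} = (16·0.5543429 − 0.5547391) / 15 = 0.5543165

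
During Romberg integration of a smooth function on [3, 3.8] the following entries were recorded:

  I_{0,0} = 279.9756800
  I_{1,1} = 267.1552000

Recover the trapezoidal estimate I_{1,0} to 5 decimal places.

270.36032

From I_{1,1} = (4·I_{1,0} − I_{0,0})/3, solve for I_{1,0}:
4·I_{1,0} = 3·267.1552000 + 279.9756800 = 1081.4412800
I_{1,0} = 270.3603200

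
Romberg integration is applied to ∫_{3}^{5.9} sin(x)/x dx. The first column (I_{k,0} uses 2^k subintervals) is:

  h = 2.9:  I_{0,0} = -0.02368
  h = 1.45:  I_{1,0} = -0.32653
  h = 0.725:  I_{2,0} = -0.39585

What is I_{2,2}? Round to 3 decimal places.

Richardson extrapolation on the trapezoidal column (denominator 4−1=3):
I_{1,1} = (4·(-0.32653) − (-0.02368)) / 3 = -0.42748
I_{2,1} = (4·(-0.39585) − (-0.32653)) / 3 = -0.41896
I_{2,2} = (16·(-0.41896) − (-0.42748)) / 15 = -0.41839

-0.418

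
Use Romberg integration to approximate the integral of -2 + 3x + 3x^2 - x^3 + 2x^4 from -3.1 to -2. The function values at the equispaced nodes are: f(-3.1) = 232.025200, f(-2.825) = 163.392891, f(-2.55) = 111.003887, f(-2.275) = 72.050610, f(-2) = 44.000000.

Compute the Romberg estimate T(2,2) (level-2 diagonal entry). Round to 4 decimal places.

131.9806

T(0,0) (trapezoid, 1 panel, h=1.1000): 151.813860
T(1,0) (trapezoid, 2 panels, h=0.5500): 136.959068
T(2,0) (trapezoid, 4 panels, h=0.2750): 133.226497
T(1,1) = 136.959068 + (136.959068 − 151.813860)/3 = 132.007471
T(2,1) = 133.226497 + (133.226497 − 136.959068)/3 = 131.982307
T(2,2) = 131.982307 + (131.982307 − 132.007471)/15 = 131.980629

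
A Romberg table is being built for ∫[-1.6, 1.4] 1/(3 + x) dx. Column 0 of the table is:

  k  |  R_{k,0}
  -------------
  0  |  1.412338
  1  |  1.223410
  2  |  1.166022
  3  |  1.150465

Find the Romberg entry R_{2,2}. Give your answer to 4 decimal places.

1.1460

Richardson extrapolation on the trapezoidal column (denominator 4−1=3):
R_{1,1} = 1.223410 + (1.223410 − 1.412338)/3 = 1.160434
R_{2,1} = 1.166022 + (1.166022 − 1.223410)/3 = 1.146893
R_{2,2} = (16·1.146893 − 1.160434) / 15 = 1.145990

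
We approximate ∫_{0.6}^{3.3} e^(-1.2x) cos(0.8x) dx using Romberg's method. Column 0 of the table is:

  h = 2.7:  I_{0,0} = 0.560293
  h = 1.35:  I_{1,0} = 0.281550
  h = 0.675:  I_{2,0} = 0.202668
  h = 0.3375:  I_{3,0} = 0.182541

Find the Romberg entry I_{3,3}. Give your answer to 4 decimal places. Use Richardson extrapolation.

0.1758

I_{1,1} = 0.281550 + (0.281550 − 0.560293)/3 = 0.188636
I_{2,1} = (4·0.202668 − 0.281550) / 3 = 0.176374
I_{3,1} = (4·0.182541 − 0.202668) / 3 = 0.175832
I_{2,2} = 0.176374 + (0.176374 − 0.188636)/15 = 0.175557
I_{3,2} = 0.175832 + (0.175832 − 0.176374)/15 = 0.175796
I_{3,3} = (64·0.175796 − 0.175557) / 63 = 0.175800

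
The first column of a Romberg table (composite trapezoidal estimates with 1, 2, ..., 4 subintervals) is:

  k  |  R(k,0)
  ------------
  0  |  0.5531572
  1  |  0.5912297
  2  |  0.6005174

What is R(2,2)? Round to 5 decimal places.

0.60359

Richardson extrapolation on the trapezoidal column (denominator 4−1=3):
R(1,1) = (4·0.5912297 − 0.5531572) / 3 = 0.6039205
R(2,1) = (4·0.6005174 − 0.5912297) / 3 = 0.6036133
R(2,2) = 0.6036133 + (0.6036133 − 0.6039205)/15 = 0.6035928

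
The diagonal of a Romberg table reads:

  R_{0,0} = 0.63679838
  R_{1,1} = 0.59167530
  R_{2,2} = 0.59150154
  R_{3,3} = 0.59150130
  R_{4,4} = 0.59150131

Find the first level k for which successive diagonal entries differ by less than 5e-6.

k = 3

|R_{1,1} − R_{0,0}| = 0.04512308 ≥ 5e-6
|R_{2,2} − R_{1,1}| = 0.00017376 ≥ 5e-6
|R_{3,3} − R_{2,2}| = 0.00000024 < 5e-6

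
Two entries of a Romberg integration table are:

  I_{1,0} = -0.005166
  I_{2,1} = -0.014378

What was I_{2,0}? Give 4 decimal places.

-0.0121

From I_{2,1} = (4·I_{2,0} − I_{1,0})/3, solve for I_{2,0}:
4·I_{2,0} = 3·(-0.014378) + (-0.005166) = -0.048300
I_{2,0} = -0.012075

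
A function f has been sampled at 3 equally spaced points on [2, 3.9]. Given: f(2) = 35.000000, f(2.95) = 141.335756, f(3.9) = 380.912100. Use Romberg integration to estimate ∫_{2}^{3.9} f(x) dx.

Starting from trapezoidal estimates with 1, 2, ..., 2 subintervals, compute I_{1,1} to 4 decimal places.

I_{0,0} (trapezoid, 1 panel, h=1.9000): 395.116495
I_{1,0} (trapezoid, 2 panels, h=0.9500): 331.827216
I_{1,1} = 331.827216 + (331.827216 − 395.116495)/3 = 310.730790

310.7308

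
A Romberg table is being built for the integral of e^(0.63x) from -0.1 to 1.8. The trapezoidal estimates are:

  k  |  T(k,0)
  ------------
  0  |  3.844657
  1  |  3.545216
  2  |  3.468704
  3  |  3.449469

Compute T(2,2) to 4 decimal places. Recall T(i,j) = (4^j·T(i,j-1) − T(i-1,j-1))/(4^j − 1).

Richardson extrapolation on the trapezoidal column (denominator 4−1=3):
T(1,1) = (4·3.545216 − 3.844657) / 3 = 3.445402
T(2,1) = 3.468704 + (3.468704 − 3.545216)/3 = 3.443200
T(2,2) = 3.443200 + (3.443200 − 3.445402)/15 = 3.443053

3.4431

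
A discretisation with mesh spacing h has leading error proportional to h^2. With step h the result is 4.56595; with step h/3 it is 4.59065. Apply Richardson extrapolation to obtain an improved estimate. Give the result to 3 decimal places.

The leading error scales as h^2; refining by a factor of 3 reduces it by 3^2 = 9.
Extrapolated value = (9·A(h/3) − A(h)) / (9 − 1)
= (9·4.59065 − 4.56595) / 8
= 36.74990 / 8 = 4.59374

4.594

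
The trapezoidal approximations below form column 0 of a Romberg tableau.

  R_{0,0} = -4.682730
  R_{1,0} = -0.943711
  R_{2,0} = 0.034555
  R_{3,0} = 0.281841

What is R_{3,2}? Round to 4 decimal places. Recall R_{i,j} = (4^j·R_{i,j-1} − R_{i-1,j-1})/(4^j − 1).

Richardson extrapolation on the trapezoidal column (denominator 4−1=3):
R_{2,1} = (4·0.034555 − (-0.943711)) / 3 = 0.360644
R_{3,1} = 0.281841 + (0.281841 − 0.034555)/3 = 0.364270
R_{3,2} = (16·0.364270 − 0.360644) / 15 = 0.364512

0.3645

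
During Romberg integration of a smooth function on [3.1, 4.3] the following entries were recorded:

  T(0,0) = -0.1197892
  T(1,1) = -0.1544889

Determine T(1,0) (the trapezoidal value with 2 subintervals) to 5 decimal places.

-0.14581

From T(1,1) = (4·T(1,0) − T(0,0))/3, solve for T(1,0):
4·T(1,0) = 3·(-0.1544889) + (-0.1197892) = -0.5832559
T(1,0) = -0.1458140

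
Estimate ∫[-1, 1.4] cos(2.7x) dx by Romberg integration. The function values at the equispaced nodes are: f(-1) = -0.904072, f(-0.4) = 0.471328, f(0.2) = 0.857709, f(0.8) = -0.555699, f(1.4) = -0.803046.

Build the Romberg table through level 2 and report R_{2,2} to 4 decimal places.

-0.1162

R_{0,0} (trapezoid, 1 panel, h=2.4000): -2.048542
R_{1,0} (trapezoid, 2 panels, h=1.2000): 0.004980
R_{2,0} (trapezoid, 4 panels, h=0.6000): -0.048133
R_{1,1} = 0.004980 + (0.004980 − (-2.048542))/3 = 0.689487
R_{2,1} = -0.048133 + (-0.048133 − 0.004980)/3 = -0.065837
R_{2,2} = -0.065837 + (-0.065837 − 0.689487)/15 = -0.116192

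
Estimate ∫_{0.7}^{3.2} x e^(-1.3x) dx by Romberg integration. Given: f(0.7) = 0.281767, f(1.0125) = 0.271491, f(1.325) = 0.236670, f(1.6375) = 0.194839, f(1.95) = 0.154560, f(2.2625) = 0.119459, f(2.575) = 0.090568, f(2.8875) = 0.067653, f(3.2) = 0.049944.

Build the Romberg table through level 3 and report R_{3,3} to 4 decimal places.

R_{0,0} (trapezoid, 1 panel, h=2.5000): 0.414639
R_{1,0} (trapezoid, 2 panels, h=1.2500): 0.400519
R_{2,0} (trapezoid, 4 panels, h=0.6250): 0.404783
R_{3,0} (trapezoid, 8 panels, h=0.3125): 0.406592
R_{1,1} = 0.400519 + (0.400519 − 0.414639)/3 = 0.395812
R_{2,1} = 0.404783 + (0.404783 − 0.400519)/3 = 0.406204
R_{3,1} = 0.406592 + (0.406592 − 0.404783)/3 = 0.407195
R_{2,2} = 0.406204 + (0.406204 − 0.395812)/15 = 0.406897
R_{3,2} = 0.407195 + (0.407195 − 0.406204)/15 = 0.407261
R_{3,3} = 0.407261 + (0.407261 − 0.406897)/63 = 0.407267

0.4073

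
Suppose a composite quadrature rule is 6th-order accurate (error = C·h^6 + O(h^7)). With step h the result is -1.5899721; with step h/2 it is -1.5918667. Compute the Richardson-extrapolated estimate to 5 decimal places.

Extrapolated value = (64·A(h/2) − A(h)) / (64 − 1)
= (64·(-1.5918667) − (-1.5899721)) / 63
= -100.2894967 / 63 = -1.5918968

-1.59190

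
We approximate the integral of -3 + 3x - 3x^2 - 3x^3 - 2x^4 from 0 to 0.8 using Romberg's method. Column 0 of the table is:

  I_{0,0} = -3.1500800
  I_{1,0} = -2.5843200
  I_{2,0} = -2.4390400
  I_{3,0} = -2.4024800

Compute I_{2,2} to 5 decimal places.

-2.39027

Richardson extrapolation on the trapezoidal column (denominator 4−1=3):
I_{1,1} = (4·(-2.5843200) − (-3.1500800)) / 3 = -2.3957333
I_{2,1} = -2.4390400 + (-2.4390400 − (-2.5843200))/3 = -2.3906133
I_{2,2} = -2.3906133 + (-2.3906133 − (-2.3957333))/15 = -2.3902720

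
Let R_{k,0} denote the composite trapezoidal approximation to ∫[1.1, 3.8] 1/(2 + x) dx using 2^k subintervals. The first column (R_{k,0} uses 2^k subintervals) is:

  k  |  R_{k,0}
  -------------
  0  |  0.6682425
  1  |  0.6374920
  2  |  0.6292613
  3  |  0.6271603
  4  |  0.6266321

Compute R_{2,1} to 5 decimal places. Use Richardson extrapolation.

R_{2,1} = (4·0.6292613 − 0.6374920) / 3 = 0.6265177

0.62652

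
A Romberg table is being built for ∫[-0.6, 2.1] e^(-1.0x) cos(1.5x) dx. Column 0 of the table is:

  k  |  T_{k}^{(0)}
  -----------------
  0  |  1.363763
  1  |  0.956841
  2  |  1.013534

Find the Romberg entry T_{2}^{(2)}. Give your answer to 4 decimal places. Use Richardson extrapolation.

Richardson extrapolation on the trapezoidal column (denominator 4−1=3):
T_{1}^{(1)} = (4·0.956841 − 1.363763) / 3 = 0.821200
T_{2}^{(1)} = 1.013534 + (1.013534 − 0.956841)/3 = 1.032432
T_{2}^{(2)} = (16·1.032432 − 0.821200) / 15 = 1.046514

1.0465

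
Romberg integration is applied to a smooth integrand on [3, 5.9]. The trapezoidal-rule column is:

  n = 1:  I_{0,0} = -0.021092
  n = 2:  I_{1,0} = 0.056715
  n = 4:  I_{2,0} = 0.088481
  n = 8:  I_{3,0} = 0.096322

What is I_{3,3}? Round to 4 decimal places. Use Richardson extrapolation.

0.0989

I_{1,1} = (4·0.056715 − (-0.021092)) / 3 = 0.082651
I_{2,1} = (4·0.088481 − 0.056715) / 3 = 0.099070
I_{3,1} = (4·0.096322 − 0.088481) / 3 = 0.098936
I_{2,2} = 0.099070 + (0.099070 − 0.082651)/15 = 0.100165
I_{3,2} = 0.098936 + (0.098936 − 0.099070)/15 = 0.098927
I_{3,3} = 0.098927 + (0.098927 − 0.100165)/63 = 0.098907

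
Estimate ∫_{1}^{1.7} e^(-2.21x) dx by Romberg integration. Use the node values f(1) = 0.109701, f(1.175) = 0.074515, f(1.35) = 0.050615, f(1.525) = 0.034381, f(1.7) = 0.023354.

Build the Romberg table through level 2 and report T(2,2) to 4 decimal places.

T(0,0) (trapezoid, 1 panel, h=0.7000): 0.046569
T(1,0) (trapezoid, 2 panels, h=0.3500): 0.041000
T(2,0) (trapezoid, 4 panels, h=0.1750): 0.039557
T(1,1) = 0.041000 + (0.041000 − 0.046569)/3 = 0.039144
T(2,1) = 0.039557 + (0.039557 − 0.041000)/3 = 0.039076
T(2,2) = 0.039076 + (0.039076 − 0.039144)/15 = 0.039071

0.0391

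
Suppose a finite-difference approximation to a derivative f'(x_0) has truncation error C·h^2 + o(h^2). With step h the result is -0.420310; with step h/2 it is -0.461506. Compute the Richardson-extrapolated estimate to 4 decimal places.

-0.4752

Extrapolated value = (4·A(h/2) − A(h)) / (4 − 1)
= (4·(-0.461506) − (-0.420310)) / 3
= -1.425714 / 3 = -0.475238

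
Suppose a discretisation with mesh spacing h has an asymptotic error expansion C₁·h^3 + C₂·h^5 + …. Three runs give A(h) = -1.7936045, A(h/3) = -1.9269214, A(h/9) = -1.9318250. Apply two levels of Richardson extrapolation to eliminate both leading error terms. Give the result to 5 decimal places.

-1.93201

First eliminate the h^3 term (factor 3^3 = 27):
  B₁ = (27·(-1.9269214) − (-1.7936045))/26 = -1.9320490
  B₂ = (27·(-1.9318250) − (-1.9269214))/26 = -1.9320136
Then eliminate the h^5 term (factor 3^5 = 243):
  (243·(-1.9320136) − (-1.9320490))/242 = -1.9320135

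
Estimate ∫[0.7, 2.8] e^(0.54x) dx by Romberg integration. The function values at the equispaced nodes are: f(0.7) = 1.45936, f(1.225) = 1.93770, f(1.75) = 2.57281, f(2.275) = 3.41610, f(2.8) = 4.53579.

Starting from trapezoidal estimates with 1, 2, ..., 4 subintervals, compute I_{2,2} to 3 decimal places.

I_{0,0} (trapezoid, 1 panel, h=2.1000): 6.29491
I_{1,0} (trapezoid, 2 panels, h=1.0500): 5.84890
I_{2,0} (trapezoid, 4 panels, h=0.5250): 5.73520
I_{1,1} = 5.84890 + (5.84890 − 6.29491)/3 = 5.70023
I_{2,1} = 5.73520 + (5.73520 − 5.84890)/3 = 5.69730
I_{2,2} = 5.69730 + (5.69730 − 5.70023)/15 = 5.69710

5.697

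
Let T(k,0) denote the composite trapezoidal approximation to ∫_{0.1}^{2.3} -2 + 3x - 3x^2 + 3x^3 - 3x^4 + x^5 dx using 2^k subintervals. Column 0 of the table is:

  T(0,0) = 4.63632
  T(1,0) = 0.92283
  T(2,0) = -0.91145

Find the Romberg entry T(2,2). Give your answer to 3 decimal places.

-1.603

Richardson extrapolation on the trapezoidal column (denominator 4−1=3):
T(1,1) = (4·0.92283 − 4.63632) / 3 = -0.31500
T(2,1) = -0.91145 + (-0.91145 − 0.92283)/3 = -1.52288
T(2,2) = -1.52288 + (-1.52288 − (-0.31500))/15 = -1.60341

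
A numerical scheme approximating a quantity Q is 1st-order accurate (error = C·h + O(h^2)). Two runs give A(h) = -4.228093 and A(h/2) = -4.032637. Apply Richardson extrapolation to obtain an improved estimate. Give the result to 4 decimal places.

Extrapolated value = (2·A(h/2) − A(h)) / (2 − 1)
= (2·(-4.032637) − (-4.228093)) / 1
= -3.837181 / 1 = -3.837181

-3.8372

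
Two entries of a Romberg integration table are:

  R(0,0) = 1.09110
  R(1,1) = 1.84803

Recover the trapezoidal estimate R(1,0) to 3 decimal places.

From R(1,1) = (4·R(1,0) − R(0,0))/3, solve for R(1,0):
4·R(1,0) = 3·1.84803 + 1.09110 = 6.63519
R(1,0) = 1.65880

1.659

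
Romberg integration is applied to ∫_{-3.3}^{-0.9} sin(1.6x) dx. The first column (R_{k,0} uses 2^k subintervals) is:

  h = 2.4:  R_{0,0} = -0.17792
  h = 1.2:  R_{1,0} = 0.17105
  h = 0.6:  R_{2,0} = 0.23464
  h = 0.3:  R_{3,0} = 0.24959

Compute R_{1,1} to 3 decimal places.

R_{1,1} = (4·0.17105 − (-0.17792)) / 3 = 0.28737
(Column j=1 coincides with Simpson's rule on the same nodes.)

0.287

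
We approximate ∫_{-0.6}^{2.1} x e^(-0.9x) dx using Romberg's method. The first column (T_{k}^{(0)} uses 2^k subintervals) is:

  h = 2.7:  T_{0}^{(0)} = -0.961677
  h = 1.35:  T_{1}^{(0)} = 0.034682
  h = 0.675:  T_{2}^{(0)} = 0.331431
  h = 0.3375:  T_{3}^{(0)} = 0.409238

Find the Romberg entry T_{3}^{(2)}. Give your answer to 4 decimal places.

Richardson extrapolation on the trapezoidal column (denominator 4−1=3):
T_{2}^{(1)} = (4·0.331431 − 0.034682) / 3 = 0.430347
T_{3}^{(1)} = (4·0.409238 − 0.331431) / 3 = 0.435174
T_{3}^{(2)} = (16·0.435174 − 0.430347) / 15 = 0.435496

0.4355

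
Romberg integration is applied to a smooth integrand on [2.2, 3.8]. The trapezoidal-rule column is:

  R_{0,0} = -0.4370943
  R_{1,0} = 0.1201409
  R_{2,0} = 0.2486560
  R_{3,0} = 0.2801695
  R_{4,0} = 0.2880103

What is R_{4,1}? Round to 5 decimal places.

Richardson extrapolation on the trapezoidal column (denominator 4−1=3):
R_{4,1} = (4·0.2880103 − 0.2801695) / 3 = 0.2906239
(Column j=1 coincides with Simpson's rule on the same nodes.)

0.29062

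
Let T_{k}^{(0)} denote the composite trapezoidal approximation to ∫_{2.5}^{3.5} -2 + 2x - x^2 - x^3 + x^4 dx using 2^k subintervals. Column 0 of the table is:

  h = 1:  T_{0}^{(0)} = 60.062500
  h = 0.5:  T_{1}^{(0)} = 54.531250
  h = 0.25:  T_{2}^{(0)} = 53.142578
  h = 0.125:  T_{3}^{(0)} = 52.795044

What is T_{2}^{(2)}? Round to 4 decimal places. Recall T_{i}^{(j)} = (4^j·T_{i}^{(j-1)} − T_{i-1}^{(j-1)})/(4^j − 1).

52.6792

Richardson extrapolation on the trapezoidal column (denominator 4−1=3):
T_{1}^{(1)} = (4·54.531250 − 60.062500) / 3 = 52.687500
T_{2}^{(1)} = 53.142578 + (53.142578 − 54.531250)/3 = 52.679687
T_{2}^{(2)} = 52.679687 + (52.679687 − 52.687500)/15 = 52.679166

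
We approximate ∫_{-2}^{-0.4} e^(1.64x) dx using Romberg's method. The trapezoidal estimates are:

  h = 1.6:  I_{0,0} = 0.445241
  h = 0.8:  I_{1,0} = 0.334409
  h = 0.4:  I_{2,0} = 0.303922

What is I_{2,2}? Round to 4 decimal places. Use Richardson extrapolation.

Richardson extrapolation on the trapezoidal column (denominator 4−1=3):
I_{1,1} = (4·0.334409 − 0.445241) / 3 = 0.297465
I_{2,1} = (4·0.303922 − 0.334409) / 3 = 0.293760
I_{2,2} = 0.293760 + (0.293760 − 0.297465)/15 = 0.293513

0.2935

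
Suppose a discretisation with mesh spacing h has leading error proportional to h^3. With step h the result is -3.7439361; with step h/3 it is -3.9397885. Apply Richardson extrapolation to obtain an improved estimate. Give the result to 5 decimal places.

-3.94732

The leading error scales as h^3; refining by a factor of 3 reduces it by 3^3 = 27.
Extrapolated value = (27·A(h/3) − A(h)) / (27 − 1)
= (27·(-3.9397885) − (-3.7439361)) / 26
= -102.6303534 / 26 = -3.9473213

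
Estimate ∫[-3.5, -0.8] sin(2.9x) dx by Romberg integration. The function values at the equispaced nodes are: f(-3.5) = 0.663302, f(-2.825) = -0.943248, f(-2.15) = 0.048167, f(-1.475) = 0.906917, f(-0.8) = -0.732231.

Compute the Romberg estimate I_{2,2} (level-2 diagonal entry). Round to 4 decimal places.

-0.0320

I_{0,0} (trapezoid, 1 panel, h=2.7000): -0.093054
I_{1,0} (trapezoid, 2 panels, h=1.3500): 0.018498
I_{2,0} (trapezoid, 4 panels, h=0.6750): -0.015274
I_{1,1} = 0.018498 + (0.018498 − (-0.093054))/3 = 0.055682
I_{2,1} = -0.015274 + (-0.015274 − 0.018498)/3 = -0.026531
I_{2,2} = -0.026531 + (-0.026531 − 0.055682)/15 = -0.032012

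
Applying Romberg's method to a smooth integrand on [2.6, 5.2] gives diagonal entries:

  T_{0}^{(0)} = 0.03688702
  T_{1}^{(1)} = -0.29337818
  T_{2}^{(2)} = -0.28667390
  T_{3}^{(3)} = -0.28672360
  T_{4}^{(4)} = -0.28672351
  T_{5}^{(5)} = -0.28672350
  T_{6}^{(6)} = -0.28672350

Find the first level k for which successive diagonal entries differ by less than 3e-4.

k = 3

|T_{1}^{(1)} − T_{0}^{(0)}| = 0.33026520 ≥ 3e-4
|T_{2}^{(2)} − T_{1}^{(1)}| = 0.00670428 ≥ 3e-4
|T_{3}^{(3)} − T_{2}^{(2)}| = 0.00004970 < 3e-4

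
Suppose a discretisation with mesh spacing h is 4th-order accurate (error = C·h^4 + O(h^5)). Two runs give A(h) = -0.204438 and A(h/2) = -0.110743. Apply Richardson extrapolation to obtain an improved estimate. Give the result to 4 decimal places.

-0.1045

The leading error scales as h^4; refining by a factor of 2 reduces it by 2^4 = 16.
Extrapolated value = (16·A(h/2) − A(h)) / (16 − 1)
= (16·(-0.110743) − (-0.204438)) / 15
= -1.567450 / 15 = -0.104497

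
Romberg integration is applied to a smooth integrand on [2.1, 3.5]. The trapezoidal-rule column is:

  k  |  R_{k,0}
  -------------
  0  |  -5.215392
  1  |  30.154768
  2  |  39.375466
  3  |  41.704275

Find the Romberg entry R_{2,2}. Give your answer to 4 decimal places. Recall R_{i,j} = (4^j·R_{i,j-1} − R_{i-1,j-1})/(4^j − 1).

42.4826

R_{1,1} = (4·30.154768 − (-5.215392)) / 3 = 41.944821
R_{2,1} = 39.375466 + (39.375466 − 30.154768)/3 = 42.449032
R_{2,2} = (16·42.449032 − 41.944821) / 15 = 42.482646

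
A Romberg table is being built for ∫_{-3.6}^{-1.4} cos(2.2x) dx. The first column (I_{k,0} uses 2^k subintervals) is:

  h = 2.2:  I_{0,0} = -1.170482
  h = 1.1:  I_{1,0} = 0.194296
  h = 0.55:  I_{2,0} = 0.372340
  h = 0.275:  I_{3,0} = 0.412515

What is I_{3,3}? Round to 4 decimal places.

0.4257

I_{1,1} = 0.194296 + (0.194296 − (-1.170482))/3 = 0.649222
I_{2,1} = (4·0.372340 − 0.194296) / 3 = 0.431688
I_{3,1} = 0.412515 + (0.412515 − 0.372340)/3 = 0.425907
I_{2,2} = (16·0.431688 − 0.649222) / 15 = 0.417186
I_{3,2} = 0.425907 + (0.425907 − 0.431688)/15 = 0.425522
I_{3,3} = (64·0.425522 − 0.417186) / 63 = 0.425654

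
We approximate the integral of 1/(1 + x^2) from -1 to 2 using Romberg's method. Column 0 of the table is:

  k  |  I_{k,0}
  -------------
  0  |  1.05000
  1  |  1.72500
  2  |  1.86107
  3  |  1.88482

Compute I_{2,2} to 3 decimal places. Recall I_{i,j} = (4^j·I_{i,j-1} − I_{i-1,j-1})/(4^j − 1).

Richardson extrapolation on the trapezoidal column (denominator 4−1=3):
I_{1,1} = 1.72500 + (1.72500 − 1.05000)/3 = 1.95000
I_{2,1} = 1.86107 + (1.86107 − 1.72500)/3 = 1.90643
I_{2,2} = 1.90643 + (1.90643 − 1.95000)/15 = 1.90353
(Column j=1 coincides with Simpson's rule on the same nodes.)

1.904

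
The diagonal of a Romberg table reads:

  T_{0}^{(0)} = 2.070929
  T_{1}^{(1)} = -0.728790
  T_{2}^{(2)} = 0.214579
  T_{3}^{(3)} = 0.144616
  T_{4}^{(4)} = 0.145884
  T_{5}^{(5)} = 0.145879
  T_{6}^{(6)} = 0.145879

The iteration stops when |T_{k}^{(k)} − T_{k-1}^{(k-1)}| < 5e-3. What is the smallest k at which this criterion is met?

|T_{1}^{(1)} − T_{0}^{(0)}| = 2.799719 ≥ 5e-3
|T_{2}^{(2)} − T_{1}^{(1)}| = 0.943369 ≥ 5e-3
|T_{3}^{(3)} − T_{2}^{(2)}| = 0.069963 ≥ 5e-3
|T_{4}^{(4)} − T_{3}^{(3)}| = 0.001268 < 5e-3

k = 4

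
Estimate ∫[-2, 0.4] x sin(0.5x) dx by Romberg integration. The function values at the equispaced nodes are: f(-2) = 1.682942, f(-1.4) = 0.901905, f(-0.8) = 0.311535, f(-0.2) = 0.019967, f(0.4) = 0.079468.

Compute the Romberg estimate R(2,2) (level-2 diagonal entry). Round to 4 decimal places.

R(0,0) (trapezoid, 1 panel, h=2.4000): 2.114892
R(1,0) (trapezoid, 2 panels, h=1.2000): 1.431288
R(2,0) (trapezoid, 4 panels, h=0.6000): 1.268767
R(1,1) = 1.431288 + (1.431288 − 2.114892)/3 = 1.203420
R(2,1) = 1.268767 + (1.268767 − 1.431288)/3 = 1.214593
R(2,2) = 1.214593 + (1.214593 − 1.203420)/15 = 1.215338

1.2153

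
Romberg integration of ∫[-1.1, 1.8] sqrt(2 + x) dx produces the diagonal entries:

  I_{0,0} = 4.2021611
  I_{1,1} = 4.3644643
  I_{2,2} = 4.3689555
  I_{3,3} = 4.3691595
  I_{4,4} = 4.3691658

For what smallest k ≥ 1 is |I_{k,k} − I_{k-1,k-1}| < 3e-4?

|I_{1,1} − I_{0,0}| = 0.1623032 ≥ 3e-4
|I_{2,2} − I_{1,1}| = 0.0044912 ≥ 3e-4
|I_{3,3} − I_{2,2}| = 0.0002040 < 3e-4

k = 3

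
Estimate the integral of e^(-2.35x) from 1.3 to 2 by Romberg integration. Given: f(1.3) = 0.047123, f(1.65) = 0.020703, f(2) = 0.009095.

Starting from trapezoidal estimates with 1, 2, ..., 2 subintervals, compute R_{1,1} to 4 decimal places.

R_{0,0} (trapezoid, 1 panel, h=0.7000): 0.019676
R_{1,0} (trapezoid, 2 panels, h=0.3500): 0.017084
R_{1,1} = 0.017084 + (0.017084 − 0.019676)/3 = 0.016220

0.0162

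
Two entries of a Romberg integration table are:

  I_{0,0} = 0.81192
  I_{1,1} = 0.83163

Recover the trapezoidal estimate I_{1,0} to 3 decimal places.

From I_{1,1} = (4·I_{1,0} − I_{0,0})/3, solve for I_{1,0}:
4·I_{1,0} = 3·0.83163 + 0.81192 = 3.30681
I_{1,0} = 0.82670

0.827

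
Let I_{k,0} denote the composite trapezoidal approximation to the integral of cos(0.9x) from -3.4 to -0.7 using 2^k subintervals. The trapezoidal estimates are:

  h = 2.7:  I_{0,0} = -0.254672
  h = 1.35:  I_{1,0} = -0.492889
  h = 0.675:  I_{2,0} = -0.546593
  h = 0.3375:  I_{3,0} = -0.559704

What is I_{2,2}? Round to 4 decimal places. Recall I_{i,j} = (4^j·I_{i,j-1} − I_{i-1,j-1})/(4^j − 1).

I_{1,1} = (4·(-0.492889) − (-0.254672)) / 3 = -0.572295
I_{2,1} = -0.546593 + (-0.546593 − (-0.492889))/3 = -0.564494
I_{2,2} = (16·(-0.564494) − (-0.572295)) / 15 = -0.563974

-0.5640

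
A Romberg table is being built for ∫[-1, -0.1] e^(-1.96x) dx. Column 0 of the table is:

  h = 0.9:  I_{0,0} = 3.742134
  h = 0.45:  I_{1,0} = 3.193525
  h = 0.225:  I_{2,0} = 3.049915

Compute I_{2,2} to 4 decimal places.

Richardson extrapolation on the trapezoidal column (denominator 4−1=3):
I_{1,1} = (4·3.193525 − 3.742134) / 3 = 3.010655
I_{2,1} = (4·3.049915 − 3.193525) / 3 = 3.002045
I_{2,2} = (16·3.002045 − 3.010655) / 15 = 3.001471

3.0015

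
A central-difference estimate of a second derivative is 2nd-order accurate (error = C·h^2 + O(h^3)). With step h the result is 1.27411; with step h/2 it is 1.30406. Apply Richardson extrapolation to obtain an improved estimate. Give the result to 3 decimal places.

1.314

The leading error scales as h^2; refining by a factor of 2 reduces it by 2^2 = 4.
Extrapolated value = (4·A(h/2) − A(h)) / (4 − 1)
= (4·1.30406 − 1.27411) / 3
= 3.94213 / 3 = 1.31404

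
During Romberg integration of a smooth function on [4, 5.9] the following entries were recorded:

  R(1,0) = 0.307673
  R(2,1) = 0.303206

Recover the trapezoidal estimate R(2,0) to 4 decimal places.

From R(2,1) = (4·R(2,0) − R(1,0))/3, solve for R(2,0):
4·R(2,0) = 3·0.303206 + 0.307673 = 1.217291
R(2,0) = 0.304323

0.3043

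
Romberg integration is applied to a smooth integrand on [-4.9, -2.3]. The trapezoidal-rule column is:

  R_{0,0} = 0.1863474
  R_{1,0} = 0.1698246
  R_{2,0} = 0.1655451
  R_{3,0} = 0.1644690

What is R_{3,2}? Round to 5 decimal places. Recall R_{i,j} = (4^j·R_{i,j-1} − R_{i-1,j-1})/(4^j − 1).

0.16411

Richardson extrapolation on the trapezoidal column (denominator 4−1=3):
R_{2,1} = 0.1655451 + (0.1655451 − 0.1698246)/3 = 0.1641186
R_{3,1} = (4·0.1644690 − 0.1655451) / 3 = 0.1641103
R_{3,2} = (16·0.1641103 − 0.1641186) / 15 = 0.1641097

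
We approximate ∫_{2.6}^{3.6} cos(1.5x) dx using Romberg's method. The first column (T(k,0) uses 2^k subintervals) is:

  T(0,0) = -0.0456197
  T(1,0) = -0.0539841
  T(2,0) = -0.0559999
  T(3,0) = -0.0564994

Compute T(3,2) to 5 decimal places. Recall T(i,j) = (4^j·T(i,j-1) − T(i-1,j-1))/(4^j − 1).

-0.05667

Richardson extrapolation on the trapezoidal column (denominator 4−1=3):
T(2,1) = -0.0559999 + (-0.0559999 − (-0.0539841))/3 = -0.0566718
T(3,1) = (4·(-0.0564994) − (-0.0559999)) / 3 = -0.0566659
T(3,2) = -0.0566659 + (-0.0566659 − (-0.0566718))/15 = -0.0566655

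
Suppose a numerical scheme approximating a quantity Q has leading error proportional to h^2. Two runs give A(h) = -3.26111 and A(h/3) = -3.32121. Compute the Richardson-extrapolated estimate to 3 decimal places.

-3.329

The leading error scales as h^2; refining by a factor of 3 reduces it by 3^2 = 9.
Extrapolated value = (9·A(h/3) − A(h)) / (9 − 1)
= (9·(-3.32121) − (-3.26111)) / 8
= -26.62978 / 8 = -3.32872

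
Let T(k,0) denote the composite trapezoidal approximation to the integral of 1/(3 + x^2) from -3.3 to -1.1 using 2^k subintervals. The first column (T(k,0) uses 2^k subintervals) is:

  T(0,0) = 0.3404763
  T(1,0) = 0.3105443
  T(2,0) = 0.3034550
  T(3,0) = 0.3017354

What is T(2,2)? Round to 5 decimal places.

0.30113

T(1,1) = 0.3105443 + (0.3105443 − 0.3404763)/3 = 0.3005670
T(2,1) = (4·0.3034550 − 0.3105443) / 3 = 0.3010919
T(2,2) = (16·0.3010919 − 0.3005670) / 15 = 0.3011269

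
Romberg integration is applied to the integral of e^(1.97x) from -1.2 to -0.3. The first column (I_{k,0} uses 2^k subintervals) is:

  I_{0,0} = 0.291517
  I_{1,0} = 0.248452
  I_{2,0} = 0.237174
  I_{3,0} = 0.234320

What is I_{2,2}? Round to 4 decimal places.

Richardson extrapolation on the trapezoidal column (denominator 4−1=3):
I_{1,1} = 0.248452 + (0.248452 − 0.291517)/3 = 0.234097
I_{2,1} = (4·0.237174 − 0.248452) / 3 = 0.233415
I_{2,2} = (16·0.233415 − 0.234097) / 15 = 0.233370

0.2334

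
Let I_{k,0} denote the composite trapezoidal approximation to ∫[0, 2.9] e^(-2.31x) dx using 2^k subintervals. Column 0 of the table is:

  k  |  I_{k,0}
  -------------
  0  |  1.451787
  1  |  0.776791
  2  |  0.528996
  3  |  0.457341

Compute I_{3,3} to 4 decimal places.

I_{1,1} = (4·0.776791 − 1.451787) / 3 = 0.551792
I_{2,1} = 0.528996 + (0.528996 − 0.776791)/3 = 0.446398
I_{3,1} = 0.457341 + (0.457341 − 0.528996)/3 = 0.433456
I_{2,2} = 0.446398 + (0.446398 − 0.551792)/15 = 0.439372
I_{3,2} = 0.433456 + (0.433456 − 0.446398)/15 = 0.432593
I_{3,3} = 0.432593 + (0.432593 − 0.439372)/63 = 0.432485

0.4325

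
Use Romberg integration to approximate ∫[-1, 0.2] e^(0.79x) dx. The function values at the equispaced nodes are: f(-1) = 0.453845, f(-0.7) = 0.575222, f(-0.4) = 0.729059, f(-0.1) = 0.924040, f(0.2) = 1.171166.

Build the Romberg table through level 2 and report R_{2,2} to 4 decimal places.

0.9080

R_{0,0} (trapezoid, 1 panel, h=1.2000): 0.975007
R_{1,0} (trapezoid, 2 panels, h=0.6000): 0.924939
R_{2,0} (trapezoid, 4 panels, h=0.3000): 0.912248
R_{1,1} = 0.924939 + (0.924939 − 0.975007)/3 = 0.908250
R_{2,1} = 0.912248 + (0.912248 − 0.924939)/3 = 0.908018
R_{2,2} = 0.908018 + (0.908018 − 0.908250)/15 = 0.908003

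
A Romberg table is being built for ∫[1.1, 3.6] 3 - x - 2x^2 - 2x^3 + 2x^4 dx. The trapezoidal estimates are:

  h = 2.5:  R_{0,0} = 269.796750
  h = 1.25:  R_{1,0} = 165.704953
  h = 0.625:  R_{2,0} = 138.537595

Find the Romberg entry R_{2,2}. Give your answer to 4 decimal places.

Richardson extrapolation on the trapezoidal column (denominator 4−1=3):
R_{1,1} = (4·165.704953 − 269.796750) / 3 = 131.007687
R_{2,1} = 138.537595 + (138.537595 − 165.704953)/3 = 129.481809
R_{2,2} = 129.481809 + (129.481809 − 131.007687)/15 = 129.380084

129.3801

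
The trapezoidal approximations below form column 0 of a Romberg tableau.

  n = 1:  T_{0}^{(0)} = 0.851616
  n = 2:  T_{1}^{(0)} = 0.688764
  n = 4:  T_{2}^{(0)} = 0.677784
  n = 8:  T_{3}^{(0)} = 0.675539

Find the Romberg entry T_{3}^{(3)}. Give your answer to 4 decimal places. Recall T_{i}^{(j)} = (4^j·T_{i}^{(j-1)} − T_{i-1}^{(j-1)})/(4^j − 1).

0.6748

T_{1}^{(1)} = (4·0.688764 − 0.851616) / 3 = 0.634480
T_{2}^{(1)} = (4·0.677784 − 0.688764) / 3 = 0.674124
T_{3}^{(1)} = 0.675539 + (0.675539 − 0.677784)/3 = 0.674791
T_{2}^{(2)} = 0.674124 + (0.674124 − 0.634480)/15 = 0.676767
T_{3}^{(2)} = (16·0.674791 − 0.674124) / 15 = 0.674835
T_{3}^{(3)} = 0.674835 + (0.674835 − 0.676767)/63 = 0.674804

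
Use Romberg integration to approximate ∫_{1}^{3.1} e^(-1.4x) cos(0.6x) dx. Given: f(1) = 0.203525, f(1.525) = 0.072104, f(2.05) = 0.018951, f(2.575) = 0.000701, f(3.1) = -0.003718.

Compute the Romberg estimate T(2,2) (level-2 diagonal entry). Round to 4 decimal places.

0.0923

T(0,0) (trapezoid, 1 panel, h=2.1000): 0.209797
T(1,0) (trapezoid, 2 panels, h=1.0500): 0.124797
T(2,0) (trapezoid, 4 panels, h=0.5250): 0.100621
T(1,1) = 0.124797 + (0.124797 − 0.209797)/3 = 0.096464
T(2,1) = 0.100621 + (0.100621 − 0.124797)/3 = 0.092562
T(2,2) = 0.092562 + (0.092562 − 0.096464)/15 = 0.092302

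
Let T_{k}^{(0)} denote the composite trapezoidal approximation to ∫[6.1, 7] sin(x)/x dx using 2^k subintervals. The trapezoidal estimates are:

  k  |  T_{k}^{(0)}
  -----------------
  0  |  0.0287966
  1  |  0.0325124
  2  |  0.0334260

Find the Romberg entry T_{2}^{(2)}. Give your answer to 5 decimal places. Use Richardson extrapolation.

0.03373

T_{1}^{(1)} = 0.0325124 + (0.0325124 − 0.0287966)/3 = 0.0337510
T_{2}^{(1)} = (4·0.0334260 − 0.0325124) / 3 = 0.0337305
T_{2}^{(2)} = (16·0.0337305 − 0.0337510) / 15 = 0.0337291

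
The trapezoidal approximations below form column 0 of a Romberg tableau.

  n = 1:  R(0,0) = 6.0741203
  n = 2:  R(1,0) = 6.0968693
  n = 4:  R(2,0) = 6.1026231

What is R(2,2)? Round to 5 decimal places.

6.10455

Richardson extrapolation on the trapezoidal column (denominator 4−1=3):
R(1,1) = 6.0968693 + (6.0968693 − 6.0741203)/3 = 6.1044523
R(2,1) = (4·6.1026231 − 6.0968693) / 3 = 6.1045410
R(2,2) = (16·6.1045410 − 6.1044523) / 15 = 6.1045469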